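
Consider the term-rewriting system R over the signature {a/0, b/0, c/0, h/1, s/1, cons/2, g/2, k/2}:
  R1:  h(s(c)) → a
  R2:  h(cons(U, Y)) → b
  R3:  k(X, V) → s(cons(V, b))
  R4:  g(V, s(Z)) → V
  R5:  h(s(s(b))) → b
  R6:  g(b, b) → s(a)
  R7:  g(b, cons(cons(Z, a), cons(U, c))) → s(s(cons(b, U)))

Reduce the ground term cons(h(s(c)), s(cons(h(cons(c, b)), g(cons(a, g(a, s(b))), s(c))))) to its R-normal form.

1. cons(h(s(c)), s(cons(h(cons(c, b)), g(cons(a, g(a, s(b))), s(c)))))  →  cons(a, s(cons(h(cons(c, b)), g(cons(a, g(a, s(b))), s(c)))))   [R1 at 1]
2. cons(a, s(cons(h(cons(c, b)), g(cons(a, g(a, s(b))), s(c)))))  →  cons(a, s(cons(b, g(cons(a, g(a, s(b))), s(c)))))   [R2 at 2.1.1]
3. cons(a, s(cons(b, g(cons(a, g(a, s(b))), s(c)))))  →  cons(a, s(cons(b, cons(a, g(a, s(b))))))   [R4 at 2.1.2]
4. cons(a, s(cons(b, cons(a, g(a, s(b))))))  →  cons(a, s(cons(b, cons(a, a))))   [R4 at 2.1.2.2]

cons(a, s(cons(b, cons(a, a))))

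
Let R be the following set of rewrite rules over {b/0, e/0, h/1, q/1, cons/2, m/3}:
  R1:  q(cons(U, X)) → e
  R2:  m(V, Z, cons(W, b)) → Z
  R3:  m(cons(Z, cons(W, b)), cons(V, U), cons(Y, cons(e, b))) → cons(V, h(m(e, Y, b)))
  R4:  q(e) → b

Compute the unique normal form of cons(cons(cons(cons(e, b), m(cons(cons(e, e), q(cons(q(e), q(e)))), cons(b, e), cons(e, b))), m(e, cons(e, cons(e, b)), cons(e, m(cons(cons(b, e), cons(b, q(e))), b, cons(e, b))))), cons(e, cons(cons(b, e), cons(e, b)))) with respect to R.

1. cons(cons(cons(cons(e, b), m(cons(cons(e, e), q(cons(q(e), q(e)))), cons(b, e), cons(e, b))), m(e, cons(e, cons(e, b)), cons(e, m(cons(cons(b, e), cons(b, q(e))), b, cons(e, b))))), cons(e, cons(cons(b, e), cons(e, b))))  →  cons(cons(cons(cons(e, b), cons(b, e)), m(e, cons(e, cons(e, b)), cons(e, m(cons(cons(b, e), cons(b, q(e))), b, cons(e, b))))), cons(e, cons(cons(b, e), cons(e, b))))   [R2 at 1.1.2]
2. cons(cons(cons(cons(e, b), cons(b, e)), m(e, cons(e, cons(e, b)), cons(e, m(cons(cons(b, e), cons(b, q(e))), b, cons(e, b))))), cons(e, cons(cons(b, e), cons(e, b))))  →  cons(cons(cons(cons(e, b), cons(b, e)), m(e, cons(e, cons(e, b)), cons(e, b))), cons(e, cons(cons(b, e), cons(e, b))))   [R2 at 1.2.3.2]
3. cons(cons(cons(cons(e, b), cons(b, e)), m(e, cons(e, cons(e, b)), cons(e, b))), cons(e, cons(cons(b, e), cons(e, b))))  →  cons(cons(cons(cons(e, b), cons(b, e)), cons(e, cons(e, b))), cons(e, cons(cons(b, e), cons(e, b))))   [R2 at 1.2]

cons(cons(cons(cons(e, b), cons(b, e)), cons(e, cons(e, b))), cons(e, cons(cons(b, e), cons(e, b))))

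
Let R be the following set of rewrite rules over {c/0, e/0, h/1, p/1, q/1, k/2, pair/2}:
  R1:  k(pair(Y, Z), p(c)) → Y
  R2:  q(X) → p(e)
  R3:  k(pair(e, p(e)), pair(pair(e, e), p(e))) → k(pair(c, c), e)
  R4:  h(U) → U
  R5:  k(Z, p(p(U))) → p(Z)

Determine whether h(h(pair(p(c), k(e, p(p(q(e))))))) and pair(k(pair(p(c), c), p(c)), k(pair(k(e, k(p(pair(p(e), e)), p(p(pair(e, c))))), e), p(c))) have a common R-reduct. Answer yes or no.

yes — NF(t₁) = pair(p(c), p(e)), NF(t₂) = pair(p(c), p(e))

Reduce t₁ = h(h(pair(p(c), k(e, p(p(q(e))))))):
1. h(h(pair(p(c), k(e, p(p(q(e)))))))  →  h(pair(p(c), k(e, p(p(q(e))))))   [R4 at ε]
2. h(pair(p(c), k(e, p(p(q(e))))))  →  pair(p(c), k(e, p(p(q(e)))))   [R4 at ε]
3. pair(p(c), k(e, p(p(q(e)))))  →  pair(p(c), p(e))   [R5 at 2]

Reduce t₂ = pair(k(pair(p(c), c), p(c)), k(pair(k(e, k(p(pair(p(e), e)), p(p(pair(e, c))))), e), p(c))):
1. pair(k(pair(p(c), c), p(c)), k(pair(k(e, k(p(pair(p(e), e)), p(p(pair(e, c))))), e), p(c)))  →  pair(p(c), k(pair(k(e, k(p(pair(p(e), e)), p(p(pair(e, c))))), e), p(c)))   [R1 at 1]
2. pair(p(c), k(pair(k(e, k(p(pair(p(e), e)), p(p(pair(e, c))))), e), p(c)))  →  pair(p(c), k(e, k(p(pair(p(e), e)), p(p(pair(e, c))))))   [R1 at 2]
3. pair(p(c), k(e, k(p(pair(p(e), e)), p(p(pair(e, c))))))  →  pair(p(c), k(e, p(p(pair(p(e), e)))))   [R5 at 2.2]
4. pair(p(c), k(e, p(p(pair(p(e), e)))))  →  pair(p(c), p(e))   [R5 at 2]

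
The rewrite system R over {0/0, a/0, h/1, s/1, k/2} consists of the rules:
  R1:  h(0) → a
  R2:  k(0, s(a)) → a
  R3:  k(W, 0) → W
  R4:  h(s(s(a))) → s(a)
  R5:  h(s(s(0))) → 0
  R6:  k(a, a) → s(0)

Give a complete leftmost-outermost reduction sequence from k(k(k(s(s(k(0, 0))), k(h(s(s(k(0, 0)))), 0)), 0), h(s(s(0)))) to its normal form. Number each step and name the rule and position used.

s(s(0))

1. k(k(k(s(s(k(0, 0))), k(h(s(s(k(0, 0)))), 0)), 0), h(s(s(0))))  →  k(k(s(s(k(0, 0))), k(h(s(s(k(0, 0)))), 0)), h(s(s(0))))   [R3 at 1]
2. k(k(s(s(k(0, 0))), k(h(s(s(k(0, 0)))), 0)), h(s(s(0))))  →  k(k(s(s(0)), k(h(s(s(k(0, 0)))), 0)), h(s(s(0))))   [R3 at 1.1.1.1]
3. k(k(s(s(0)), k(h(s(s(k(0, 0)))), 0)), h(s(s(0))))  →  k(k(s(s(0)), h(s(s(k(0, 0))))), h(s(s(0))))   [R3 at 1.2]
4. k(k(s(s(0)), h(s(s(k(0, 0))))), h(s(s(0))))  →  k(k(s(s(0)), h(s(s(0)))), h(s(s(0))))   [R3 at 1.2.1.1.1]
5. k(k(s(s(0)), h(s(s(0)))), h(s(s(0))))  →  k(k(s(s(0)), 0), h(s(s(0))))   [R5 at 1.2]
6. k(k(s(s(0)), 0), h(s(s(0))))  →  k(s(s(0)), h(s(s(0))))   [R3 at 1]
7. k(s(s(0)), h(s(s(0))))  →  k(s(s(0)), 0)   [R5 at 2]
8. k(s(s(0)), 0)  →  s(s(0))   [R3 at ε]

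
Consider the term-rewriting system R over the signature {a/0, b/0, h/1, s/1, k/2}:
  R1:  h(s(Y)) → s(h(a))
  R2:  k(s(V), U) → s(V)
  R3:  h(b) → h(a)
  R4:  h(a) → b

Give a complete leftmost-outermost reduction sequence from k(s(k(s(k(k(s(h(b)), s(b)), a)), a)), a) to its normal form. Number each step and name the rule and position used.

s(s(s(b)))

1. k(s(k(s(k(k(s(h(b)), s(b)), a)), a)), a)  →  s(k(s(k(k(s(h(b)), s(b)), a)), a))   [R2 at ε]
2. s(k(s(k(k(s(h(b)), s(b)), a)), a))  →  s(s(k(k(s(h(b)), s(b)), a)))   [R2 at 1]
3. s(s(k(k(s(h(b)), s(b)), a)))  →  s(s(k(s(h(b)), a)))   [R2 at 1.1.1]
4. s(s(k(s(h(b)), a)))  →  s(s(s(h(b))))   [R2 at 1.1]
5. s(s(s(h(b))))  →  s(s(s(h(a))))   [R3 at 1.1.1]
6. s(s(s(h(a))))  →  s(s(s(b)))   [R4 at 1.1.1]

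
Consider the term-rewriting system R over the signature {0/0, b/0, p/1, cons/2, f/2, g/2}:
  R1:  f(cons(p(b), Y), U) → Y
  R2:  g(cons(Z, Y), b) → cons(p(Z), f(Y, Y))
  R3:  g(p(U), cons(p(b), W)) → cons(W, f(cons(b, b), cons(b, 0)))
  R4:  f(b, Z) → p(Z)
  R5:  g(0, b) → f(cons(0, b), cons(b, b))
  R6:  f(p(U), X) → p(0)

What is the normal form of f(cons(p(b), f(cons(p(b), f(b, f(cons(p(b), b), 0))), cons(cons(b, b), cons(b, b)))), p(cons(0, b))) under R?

1. f(cons(p(b), f(cons(p(b), f(b, f(cons(p(b), b), 0))), cons(cons(b, b), cons(b, b)))), p(cons(0, b)))  →  f(cons(p(b), f(b, f(cons(p(b), b), 0))), cons(cons(b, b), cons(b, b)))   [R1 at ε]
2. f(cons(p(b), f(b, f(cons(p(b), b), 0))), cons(cons(b, b), cons(b, b)))  →  f(b, f(cons(p(b), b), 0))   [R1 at ε]
3. f(b, f(cons(p(b), b), 0))  →  p(f(cons(p(b), b), 0))   [R4 at ε]
4. p(f(cons(p(b), b), 0))  →  p(b)   [R1 at 1]

p(b)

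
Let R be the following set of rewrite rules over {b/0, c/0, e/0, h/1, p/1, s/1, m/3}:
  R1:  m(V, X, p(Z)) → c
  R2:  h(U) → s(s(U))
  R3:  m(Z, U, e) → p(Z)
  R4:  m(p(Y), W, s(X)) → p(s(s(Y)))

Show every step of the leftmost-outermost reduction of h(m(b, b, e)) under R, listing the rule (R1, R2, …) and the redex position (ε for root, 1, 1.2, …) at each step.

1. h(m(b, b, e))  →  s(s(m(b, b, e)))   [R2 at ε]
2. s(s(m(b, b, e)))  →  s(s(p(b)))   [R3 at 1.1]

s(s(p(b)))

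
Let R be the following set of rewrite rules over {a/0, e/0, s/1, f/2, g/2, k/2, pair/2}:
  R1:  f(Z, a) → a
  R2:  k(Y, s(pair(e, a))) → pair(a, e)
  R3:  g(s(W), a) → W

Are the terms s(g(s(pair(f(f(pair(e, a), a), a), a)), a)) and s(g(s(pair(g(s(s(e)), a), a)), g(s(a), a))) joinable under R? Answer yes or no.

Reduce t₁ = s(g(s(pair(f(f(pair(e, a), a), a), a)), a)):
1. s(g(s(pair(f(f(pair(e, a), a), a), a)), a))  →  s(pair(f(f(pair(e, a), a), a), a))   [R3 at 1]
2. s(pair(f(f(pair(e, a), a), a), a))  →  s(pair(a, a))   [R1 at 1.1]

Reduce t₂ = s(g(s(pair(g(s(s(e)), a), a)), g(s(a), a))):
1. s(g(s(pair(g(s(s(e)), a), a)), g(s(a), a)))  →  s(g(s(pair(s(e), a)), g(s(a), a)))   [R3 at 1.1.1.1]
2. s(g(s(pair(s(e), a)), g(s(a), a)))  →  s(g(s(pair(s(e), a)), a))   [R3 at 1.2]
3. s(g(s(pair(s(e), a)), a))  →  s(pair(s(e), a))   [R3 at 1]

no — NF(t₁) = s(pair(a, a)), NF(t₂) = s(pair(s(e), a))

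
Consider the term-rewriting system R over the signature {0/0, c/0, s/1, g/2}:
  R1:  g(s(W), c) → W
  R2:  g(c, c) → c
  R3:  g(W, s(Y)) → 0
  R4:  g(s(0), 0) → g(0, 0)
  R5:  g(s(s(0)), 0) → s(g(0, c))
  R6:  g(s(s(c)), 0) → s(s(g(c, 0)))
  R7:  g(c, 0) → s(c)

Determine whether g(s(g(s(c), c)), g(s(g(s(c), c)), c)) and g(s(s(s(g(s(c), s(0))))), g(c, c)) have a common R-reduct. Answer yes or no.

no — NF(t₁) = c, NF(t₂) = s(s(0))

Reduce t₁ = g(s(g(s(c), c)), g(s(g(s(c), c)), c)):
1. g(s(g(s(c), c)), g(s(g(s(c), c)), c))  →  g(s(c), g(s(g(s(c), c)), c))   [R1 at 1.1]
2. g(s(c), g(s(g(s(c), c)), c))  →  g(s(c), g(s(c), c))   [R1 at 2]
3. g(s(c), g(s(c), c))  →  g(s(c), c)   [R1 at 2]
4. g(s(c), c)  →  c   [R1 at ε]

Reduce t₂ = g(s(s(s(g(s(c), s(0))))), g(c, c)):
1. g(s(s(s(g(s(c), s(0))))), g(c, c))  →  g(s(s(s(0))), g(c, c))   [R3 at 1.1.1.1]
2. g(s(s(s(0))), g(c, c))  →  g(s(s(s(0))), c)   [R2 at 2]
3. g(s(s(s(0))), c)  →  s(s(0))   [R1 at ε]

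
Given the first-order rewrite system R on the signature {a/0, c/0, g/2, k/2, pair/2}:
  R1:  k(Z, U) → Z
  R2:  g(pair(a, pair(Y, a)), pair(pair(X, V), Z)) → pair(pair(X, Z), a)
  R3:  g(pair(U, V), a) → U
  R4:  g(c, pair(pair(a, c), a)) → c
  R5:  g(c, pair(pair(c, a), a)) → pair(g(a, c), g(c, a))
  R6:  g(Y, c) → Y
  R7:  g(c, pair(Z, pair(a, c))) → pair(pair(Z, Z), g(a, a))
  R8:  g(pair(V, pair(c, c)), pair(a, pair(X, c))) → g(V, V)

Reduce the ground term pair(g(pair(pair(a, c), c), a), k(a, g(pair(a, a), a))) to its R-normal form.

pair(pair(a, c), a)

1. pair(g(pair(pair(a, c), c), a), k(a, g(pair(a, a), a)))  →  pair(pair(a, c), k(a, g(pair(a, a), a)))   [R3 at 1]
2. pair(pair(a, c), k(a, g(pair(a, a), a)))  →  pair(pair(a, c), a)   [R1 at 2]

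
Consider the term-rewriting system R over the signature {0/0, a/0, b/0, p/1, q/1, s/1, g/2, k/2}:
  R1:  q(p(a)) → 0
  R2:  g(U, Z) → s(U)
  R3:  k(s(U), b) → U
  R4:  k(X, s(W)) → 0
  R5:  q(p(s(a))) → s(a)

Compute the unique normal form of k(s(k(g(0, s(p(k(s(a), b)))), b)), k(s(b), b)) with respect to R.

1. k(s(k(g(0, s(p(k(s(a), b)))), b)), k(s(b), b))  →  k(s(k(s(0), b)), k(s(b), b))   [R2 at 1.1.1]
2. k(s(k(s(0), b)), k(s(b), b))  →  k(s(0), k(s(b), b))   [R3 at 1.1]
3. k(s(0), k(s(b), b))  →  k(s(0), b)   [R3 at 2]
4. k(s(0), b)  →  0   [R3 at ε]

0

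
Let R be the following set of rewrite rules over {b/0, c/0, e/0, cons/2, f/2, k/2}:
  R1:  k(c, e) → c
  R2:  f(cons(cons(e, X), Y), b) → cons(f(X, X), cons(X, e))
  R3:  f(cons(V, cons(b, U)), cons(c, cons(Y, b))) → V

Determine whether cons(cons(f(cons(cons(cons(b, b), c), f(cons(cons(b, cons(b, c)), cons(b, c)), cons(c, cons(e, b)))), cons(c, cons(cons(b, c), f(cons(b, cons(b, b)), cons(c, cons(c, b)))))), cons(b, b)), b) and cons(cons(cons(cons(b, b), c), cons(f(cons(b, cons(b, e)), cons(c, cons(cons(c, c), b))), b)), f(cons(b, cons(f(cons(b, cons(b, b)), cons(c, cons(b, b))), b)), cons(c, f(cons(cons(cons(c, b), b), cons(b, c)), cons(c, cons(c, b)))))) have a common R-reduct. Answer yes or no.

Reduce t₁ = cons(cons(f(cons(cons(cons(b, b), c), f(cons(cons(b, cons(b, c)), cons(b, c)), cons(c, cons(e, b)))), cons(c, cons(cons(b, c), f(cons(b, cons(b, b)), cons(c, cons(c, b)))))), cons(b, b)), b):
1. cons(cons(f(cons(cons(cons(b, b), c), f(cons(cons(b, cons(b, c)), cons(b, c)), cons(c, cons(e, b)))), cons(c, cons(cons(b, c), f(cons(b, cons(b, b)), cons(c, cons(c, b)))))), cons(b, b)), b)  →  cons(cons(f(cons(cons(cons(b, b), c), cons(b, cons(b, c))), cons(c, cons(cons(b, c), f(cons(b, cons(b, b)), cons(c, cons(c, b)))))), cons(b, b)), b)   [R3 at 1.1.1.2]
2. cons(cons(f(cons(cons(cons(b, b), c), cons(b, cons(b, c))), cons(c, cons(cons(b, c), f(cons(b, cons(b, b)), cons(c, cons(c, b)))))), cons(b, b)), b)  →  cons(cons(f(cons(cons(cons(b, b), c), cons(b, cons(b, c))), cons(c, cons(cons(b, c), b))), cons(b, b)), b)   [R3 at 1.1.2.2.2]
3. cons(cons(f(cons(cons(cons(b, b), c), cons(b, cons(b, c))), cons(c, cons(cons(b, c), b))), cons(b, b)), b)  →  cons(cons(cons(cons(b, b), c), cons(b, b)), b)   [R3 at 1.1]

Reduce t₂ = cons(cons(cons(cons(b, b), c), cons(f(cons(b, cons(b, e)), cons(c, cons(cons(c, c), b))), b)), f(cons(b, cons(f(cons(b, cons(b, b)), cons(c, cons(b, b))), b)), cons(c, f(cons(cons(cons(c, b), b), cons(b, c)), cons(c, cons(c, b)))))):
1. cons(cons(cons(cons(b, b), c), cons(f(cons(b, cons(b, e)), cons(c, cons(cons(c, c), b))), b)), f(cons(b, cons(f(cons(b, cons(b, b)), cons(c, cons(b, b))), b)), cons(c, f(cons(cons(cons(c, b), b), cons(b, c)), cons(c, cons(c, b))))))  →  cons(cons(cons(cons(b, b), c), cons(b, b)), f(cons(b, cons(f(cons(b, cons(b, b)), cons(c, cons(b, b))), b)), cons(c, f(cons(cons(cons(c, b), b), cons(b, c)), cons(c, cons(c, b))))))   [R3 at 1.2.1]
2. cons(cons(cons(cons(b, b), c), cons(b, b)), f(cons(b, cons(f(cons(b, cons(b, b)), cons(c, cons(b, b))), b)), cons(c, f(cons(cons(cons(c, b), b), cons(b, c)), cons(c, cons(c, b))))))  →  cons(cons(cons(cons(b, b), c), cons(b, b)), f(cons(b, cons(b, b)), cons(c, f(cons(cons(cons(c, b), b), cons(b, c)), cons(c, cons(c, b))))))   [R3 at 2.1.2.1]
3. cons(cons(cons(cons(b, b), c), cons(b, b)), f(cons(b, cons(b, b)), cons(c, f(cons(cons(cons(c, b), b), cons(b, c)), cons(c, cons(c, b))))))  →  cons(cons(cons(cons(b, b), c), cons(b, b)), f(cons(b, cons(b, b)), cons(c, cons(cons(c, b), b))))   [R3 at 2.2.2]
4. cons(cons(cons(cons(b, b), c), cons(b, b)), f(cons(b, cons(b, b)), cons(c, cons(cons(c, b), b))))  →  cons(cons(cons(cons(b, b), c), cons(b, b)), b)   [R3 at 2]

yes — NF(t₁) = cons(cons(cons(cons(b, b), c), cons(b, b)), b), NF(t₂) = cons(cons(cons(cons(b, b), c), cons(b, b)), b)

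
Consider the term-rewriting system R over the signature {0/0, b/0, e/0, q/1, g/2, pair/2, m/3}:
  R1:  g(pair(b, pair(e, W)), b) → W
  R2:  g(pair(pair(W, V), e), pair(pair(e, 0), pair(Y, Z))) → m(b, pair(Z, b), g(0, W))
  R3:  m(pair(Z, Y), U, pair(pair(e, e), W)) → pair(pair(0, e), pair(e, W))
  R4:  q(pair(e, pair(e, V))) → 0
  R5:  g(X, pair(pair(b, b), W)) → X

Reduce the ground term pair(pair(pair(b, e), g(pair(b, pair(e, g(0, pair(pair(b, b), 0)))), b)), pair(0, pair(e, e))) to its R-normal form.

pair(pair(pair(b, e), 0), pair(0, pair(e, e)))

1. pair(pair(pair(b, e), g(pair(b, pair(e, g(0, pair(pair(b, b), 0)))), b)), pair(0, pair(e, e)))  →  pair(pair(pair(b, e), g(0, pair(pair(b, b), 0))), pair(0, pair(e, e)))   [R1 at 1.2]
2. pair(pair(pair(b, e), g(0, pair(pair(b, b), 0))), pair(0, pair(e, e)))  →  pair(pair(pair(b, e), 0), pair(0, pair(e, e)))   [R5 at 1.2]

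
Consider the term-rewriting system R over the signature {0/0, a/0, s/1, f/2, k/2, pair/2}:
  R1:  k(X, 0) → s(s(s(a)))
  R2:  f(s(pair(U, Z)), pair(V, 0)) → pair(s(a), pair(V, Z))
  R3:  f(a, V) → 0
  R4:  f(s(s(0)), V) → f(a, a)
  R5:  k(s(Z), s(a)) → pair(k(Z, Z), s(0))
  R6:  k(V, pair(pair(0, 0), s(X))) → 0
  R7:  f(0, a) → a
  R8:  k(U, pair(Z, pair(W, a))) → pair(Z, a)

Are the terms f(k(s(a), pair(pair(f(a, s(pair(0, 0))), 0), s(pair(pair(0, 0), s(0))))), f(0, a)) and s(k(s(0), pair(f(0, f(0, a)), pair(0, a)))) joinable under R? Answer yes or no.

Reduce t₁ = f(k(s(a), pair(pair(f(a, s(pair(0, 0))), 0), s(pair(pair(0, 0), s(0))))), f(0, a)):
1. f(k(s(a), pair(pair(f(a, s(pair(0, 0))), 0), s(pair(pair(0, 0), s(0))))), f(0, a))  →  f(k(s(a), pair(pair(0, 0), s(pair(pair(0, 0), s(0))))), f(0, a))   [R3 at 1.2.1.1]
2. f(k(s(a), pair(pair(0, 0), s(pair(pair(0, 0), s(0))))), f(0, a))  →  f(0, f(0, a))   [R6 at 1]
3. f(0, f(0, a))  →  f(0, a)   [R7 at 2]
4. f(0, a)  →  a   [R7 at ε]

Reduce t₂ = s(k(s(0), pair(f(0, f(0, a)), pair(0, a)))):
1. s(k(s(0), pair(f(0, f(0, a)), pair(0, a))))  →  s(pair(f(0, f(0, a)), a))   [R8 at 1]
2. s(pair(f(0, f(0, a)), a))  →  s(pair(f(0, a), a))   [R7 at 1.1.2]
3. s(pair(f(0, a), a))  →  s(pair(a, a))   [R7 at 1.1]

no — NF(t₁) = a, NF(t₂) = s(pair(a, a))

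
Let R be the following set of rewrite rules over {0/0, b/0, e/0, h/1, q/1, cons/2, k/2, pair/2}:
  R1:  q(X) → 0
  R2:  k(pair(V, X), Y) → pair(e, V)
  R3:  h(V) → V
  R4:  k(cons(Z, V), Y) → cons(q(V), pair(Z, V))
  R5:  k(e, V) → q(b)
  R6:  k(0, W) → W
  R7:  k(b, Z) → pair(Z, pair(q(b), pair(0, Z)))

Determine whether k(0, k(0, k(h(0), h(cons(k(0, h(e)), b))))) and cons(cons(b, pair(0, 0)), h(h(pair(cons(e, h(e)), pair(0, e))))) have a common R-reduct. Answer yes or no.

no — NF(t₁) = cons(e, b), NF(t₂) = cons(cons(b, pair(0, 0)), pair(cons(e, e), pair(0, e)))

Reduce t₁ = k(0, k(0, k(h(0), h(cons(k(0, h(e)), b))))):
1. k(0, k(0, k(h(0), h(cons(k(0, h(e)), b)))))  →  k(0, k(h(0), h(cons(k(0, h(e)), b))))   [R6 at ε]
2. k(0, k(h(0), h(cons(k(0, h(e)), b))))  →  k(h(0), h(cons(k(0, h(e)), b)))   [R6 at ε]
3. k(h(0), h(cons(k(0, h(e)), b)))  →  k(0, h(cons(k(0, h(e)), b)))   [R3 at 1]
4. k(0, h(cons(k(0, h(e)), b)))  →  h(cons(k(0, h(e)), b))   [R6 at ε]
5. h(cons(k(0, h(e)), b))  →  cons(k(0, h(e)), b)   [R3 at ε]
6. cons(k(0, h(e)), b)  →  cons(h(e), b)   [R6 at 1]
7. cons(h(e), b)  →  cons(e, b)   [R3 at 1]

Reduce t₂ = cons(cons(b, pair(0, 0)), h(h(pair(cons(e, h(e)), pair(0, e))))):
1. cons(cons(b, pair(0, 0)), h(h(pair(cons(e, h(e)), pair(0, e)))))  →  cons(cons(b, pair(0, 0)), h(pair(cons(e, h(e)), pair(0, e))))   [R3 at 2]
2. cons(cons(b, pair(0, 0)), h(pair(cons(e, h(e)), pair(0, e))))  →  cons(cons(b, pair(0, 0)), pair(cons(e, h(e)), pair(0, e)))   [R3 at 2]
3. cons(cons(b, pair(0, 0)), pair(cons(e, h(e)), pair(0, e)))  →  cons(cons(b, pair(0, 0)), pair(cons(e, e), pair(0, e)))   [R3 at 2.1.2]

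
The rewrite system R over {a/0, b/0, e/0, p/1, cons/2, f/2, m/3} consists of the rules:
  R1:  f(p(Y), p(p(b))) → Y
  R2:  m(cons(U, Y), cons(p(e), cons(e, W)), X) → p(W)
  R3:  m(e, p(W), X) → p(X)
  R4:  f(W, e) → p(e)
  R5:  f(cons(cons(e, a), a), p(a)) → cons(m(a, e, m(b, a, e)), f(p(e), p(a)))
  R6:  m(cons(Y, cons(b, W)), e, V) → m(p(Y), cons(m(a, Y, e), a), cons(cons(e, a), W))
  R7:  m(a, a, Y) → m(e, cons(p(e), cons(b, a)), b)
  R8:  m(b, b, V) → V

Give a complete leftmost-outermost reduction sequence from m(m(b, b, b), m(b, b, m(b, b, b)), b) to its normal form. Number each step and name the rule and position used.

b

1. m(m(b, b, b), m(b, b, m(b, b, b)), b)  →  m(b, m(b, b, m(b, b, b)), b)   [R8 at 1]
2. m(b, m(b, b, m(b, b, b)), b)  →  m(b, m(b, b, b), b)   [R8 at 2]
3. m(b, m(b, b, b), b)  →  m(b, b, b)   [R8 at 2]
4. m(b, b, b)  →  b   [R8 at ε]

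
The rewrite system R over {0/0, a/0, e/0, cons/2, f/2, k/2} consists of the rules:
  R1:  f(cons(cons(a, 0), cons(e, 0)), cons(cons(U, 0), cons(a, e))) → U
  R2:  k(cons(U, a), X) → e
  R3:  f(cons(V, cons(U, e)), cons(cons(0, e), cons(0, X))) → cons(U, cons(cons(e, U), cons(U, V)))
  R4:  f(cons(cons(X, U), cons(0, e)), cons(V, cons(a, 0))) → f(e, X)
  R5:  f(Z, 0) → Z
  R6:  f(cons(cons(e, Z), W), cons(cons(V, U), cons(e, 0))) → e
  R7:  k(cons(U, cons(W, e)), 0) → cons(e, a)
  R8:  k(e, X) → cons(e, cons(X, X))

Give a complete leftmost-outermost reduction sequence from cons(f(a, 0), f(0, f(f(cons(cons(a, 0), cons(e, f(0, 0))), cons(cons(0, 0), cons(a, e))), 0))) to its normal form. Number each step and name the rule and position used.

1. cons(f(a, 0), f(0, f(f(cons(cons(a, 0), cons(e, f(0, 0))), cons(cons(0, 0), cons(a, e))), 0)))  →  cons(a, f(0, f(f(cons(cons(a, 0), cons(e, f(0, 0))), cons(cons(0, 0), cons(a, e))), 0)))   [R5 at 1]
2. cons(a, f(0, f(f(cons(cons(a, 0), cons(e, f(0, 0))), cons(cons(0, 0), cons(a, e))), 0)))  →  cons(a, f(0, f(cons(cons(a, 0), cons(e, f(0, 0))), cons(cons(0, 0), cons(a, e)))))   [R5 at 2.2]
3. cons(a, f(0, f(cons(cons(a, 0), cons(e, f(0, 0))), cons(cons(0, 0), cons(a, e)))))  →  cons(a, f(0, f(cons(cons(a, 0), cons(e, 0)), cons(cons(0, 0), cons(a, e)))))   [R5 at 2.2.1.2.2]
4. cons(a, f(0, f(cons(cons(a, 0), cons(e, 0)), cons(cons(0, 0), cons(a, e)))))  →  cons(a, f(0, 0))   [R1 at 2.2]
5. cons(a, f(0, 0))  →  cons(a, 0)   [R5 at 2]

cons(a, 0)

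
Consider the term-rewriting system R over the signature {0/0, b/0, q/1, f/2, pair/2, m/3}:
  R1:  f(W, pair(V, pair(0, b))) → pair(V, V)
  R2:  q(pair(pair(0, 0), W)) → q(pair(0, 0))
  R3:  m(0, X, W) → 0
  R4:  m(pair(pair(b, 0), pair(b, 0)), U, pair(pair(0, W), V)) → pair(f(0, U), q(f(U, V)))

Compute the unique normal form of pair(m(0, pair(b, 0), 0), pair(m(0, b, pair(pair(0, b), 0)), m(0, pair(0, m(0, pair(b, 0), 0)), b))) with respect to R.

pair(0, pair(0, 0))

1. pair(m(0, pair(b, 0), 0), pair(m(0, b, pair(pair(0, b), 0)), m(0, pair(0, m(0, pair(b, 0), 0)), b)))  →  pair(0, pair(m(0, b, pair(pair(0, b), 0)), m(0, pair(0, m(0, pair(b, 0), 0)), b)))   [R3 at 1]
2. pair(0, pair(m(0, b, pair(pair(0, b), 0)), m(0, pair(0, m(0, pair(b, 0), 0)), b)))  →  pair(0, pair(0, m(0, pair(0, m(0, pair(b, 0), 0)), b)))   [R3 at 2.1]
3. pair(0, pair(0, m(0, pair(0, m(0, pair(b, 0), 0)), b)))  →  pair(0, pair(0, 0))   [R3 at 2.2]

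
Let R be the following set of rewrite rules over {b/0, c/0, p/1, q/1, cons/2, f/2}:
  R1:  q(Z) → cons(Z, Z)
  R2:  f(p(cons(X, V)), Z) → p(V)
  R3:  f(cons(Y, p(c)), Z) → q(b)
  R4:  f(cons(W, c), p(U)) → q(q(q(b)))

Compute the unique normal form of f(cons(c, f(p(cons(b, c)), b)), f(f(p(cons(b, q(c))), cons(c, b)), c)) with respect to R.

cons(b, b)

1. f(cons(c, f(p(cons(b, c)), b)), f(f(p(cons(b, q(c))), cons(c, b)), c))  →  f(cons(c, p(c)), f(f(p(cons(b, q(c))), cons(c, b)), c))   [R2 at 1.2]
2. f(cons(c, p(c)), f(f(p(cons(b, q(c))), cons(c, b)), c))  →  q(b)   [R3 at ε]
3. q(b)  →  cons(b, b)   [R1 at ε]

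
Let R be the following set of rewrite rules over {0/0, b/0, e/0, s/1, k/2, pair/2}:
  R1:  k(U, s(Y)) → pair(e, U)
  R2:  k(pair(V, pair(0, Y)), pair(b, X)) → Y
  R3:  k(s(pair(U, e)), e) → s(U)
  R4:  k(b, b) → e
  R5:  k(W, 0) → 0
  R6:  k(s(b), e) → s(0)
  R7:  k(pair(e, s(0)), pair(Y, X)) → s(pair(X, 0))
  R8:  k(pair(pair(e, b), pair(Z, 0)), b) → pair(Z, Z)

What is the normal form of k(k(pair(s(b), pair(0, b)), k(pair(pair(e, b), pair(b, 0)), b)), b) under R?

1. k(k(pair(s(b), pair(0, b)), k(pair(pair(e, b), pair(b, 0)), b)), b)  →  k(k(pair(s(b), pair(0, b)), pair(b, b)), b)   [R8 at 1.2]
2. k(k(pair(s(b), pair(0, b)), pair(b, b)), b)  →  k(b, b)   [R2 at 1]
3. k(b, b)  →  e   [R4 at ε]

e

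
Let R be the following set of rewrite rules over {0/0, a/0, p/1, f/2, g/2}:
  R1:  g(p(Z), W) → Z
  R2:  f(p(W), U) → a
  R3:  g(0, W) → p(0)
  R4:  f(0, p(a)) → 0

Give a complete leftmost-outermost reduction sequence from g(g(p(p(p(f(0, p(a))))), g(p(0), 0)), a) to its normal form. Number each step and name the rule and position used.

1. g(g(p(p(p(f(0, p(a))))), g(p(0), 0)), a)  →  g(p(p(f(0, p(a)))), a)   [R1 at 1]
2. g(p(p(f(0, p(a)))), a)  →  p(f(0, p(a)))   [R1 at ε]
3. p(f(0, p(a)))  →  p(0)   [R4 at 1]

p(0)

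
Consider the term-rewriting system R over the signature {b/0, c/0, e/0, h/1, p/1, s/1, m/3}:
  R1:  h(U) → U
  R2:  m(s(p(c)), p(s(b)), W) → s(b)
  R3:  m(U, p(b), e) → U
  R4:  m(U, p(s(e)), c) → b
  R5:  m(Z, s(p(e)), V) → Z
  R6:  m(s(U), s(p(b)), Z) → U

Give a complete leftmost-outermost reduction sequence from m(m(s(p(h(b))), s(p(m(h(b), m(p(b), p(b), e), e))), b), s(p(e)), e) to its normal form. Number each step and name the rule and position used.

1. m(m(s(p(h(b))), s(p(m(h(b), m(p(b), p(b), e), e))), b), s(p(e)), e)  →  m(s(p(h(b))), s(p(m(h(b), m(p(b), p(b), e), e))), b)   [R5 at ε]
2. m(s(p(h(b))), s(p(m(h(b), m(p(b), p(b), e), e))), b)  →  m(s(p(b)), s(p(m(h(b), m(p(b), p(b), e), e))), b)   [R1 at 1.1.1]
3. m(s(p(b)), s(p(m(h(b), m(p(b), p(b), e), e))), b)  →  m(s(p(b)), s(p(m(b, m(p(b), p(b), e), e))), b)   [R1 at 2.1.1.1]
4. m(s(p(b)), s(p(m(b, m(p(b), p(b), e), e))), b)  →  m(s(p(b)), s(p(m(b, p(b), e))), b)   [R3 at 2.1.1.2]
5. m(s(p(b)), s(p(m(b, p(b), e))), b)  →  m(s(p(b)), s(p(b)), b)   [R3 at 2.1.1]
6. m(s(p(b)), s(p(b)), b)  →  p(b)   [R6 at ε]

p(b)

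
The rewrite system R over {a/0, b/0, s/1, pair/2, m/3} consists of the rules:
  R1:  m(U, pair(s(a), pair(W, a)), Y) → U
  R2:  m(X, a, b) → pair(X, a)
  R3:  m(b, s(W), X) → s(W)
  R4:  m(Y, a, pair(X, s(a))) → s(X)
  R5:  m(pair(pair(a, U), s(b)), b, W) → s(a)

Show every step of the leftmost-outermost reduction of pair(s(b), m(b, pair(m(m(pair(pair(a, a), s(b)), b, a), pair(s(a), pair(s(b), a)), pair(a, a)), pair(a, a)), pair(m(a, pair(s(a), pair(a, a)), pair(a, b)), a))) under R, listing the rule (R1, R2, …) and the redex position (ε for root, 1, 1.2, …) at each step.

pair(s(b), b)

1. pair(s(b), m(b, pair(m(m(pair(pair(a, a), s(b)), b, a), pair(s(a), pair(s(b), a)), pair(a, a)), pair(a, a)), pair(m(a, pair(s(a), pair(a, a)), pair(a, b)), a)))  →  pair(s(b), m(b, pair(m(pair(pair(a, a), s(b)), b, a), pair(a, a)), pair(m(a, pair(s(a), pair(a, a)), pair(a, b)), a)))   [R1 at 2.2.1]
2. pair(s(b), m(b, pair(m(pair(pair(a, a), s(b)), b, a), pair(a, a)), pair(m(a, pair(s(a), pair(a, a)), pair(a, b)), a)))  →  pair(s(b), m(b, pair(s(a), pair(a, a)), pair(m(a, pair(s(a), pair(a, a)), pair(a, b)), a)))   [R5 at 2.2.1]
3. pair(s(b), m(b, pair(s(a), pair(a, a)), pair(m(a, pair(s(a), pair(a, a)), pair(a, b)), a)))  →  pair(s(b), b)   [R1 at 2]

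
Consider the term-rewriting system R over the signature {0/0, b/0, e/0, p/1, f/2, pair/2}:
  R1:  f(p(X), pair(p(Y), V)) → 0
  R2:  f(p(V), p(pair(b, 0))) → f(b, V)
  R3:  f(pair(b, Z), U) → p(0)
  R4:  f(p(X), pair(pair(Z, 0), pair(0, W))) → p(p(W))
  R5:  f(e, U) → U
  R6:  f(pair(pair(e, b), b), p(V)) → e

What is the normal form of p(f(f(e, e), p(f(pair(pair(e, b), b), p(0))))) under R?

1. p(f(f(e, e), p(f(pair(pair(e, b), b), p(0)))))  →  p(f(e, p(f(pair(pair(e, b), b), p(0)))))   [R5 at 1.1]
2. p(f(e, p(f(pair(pair(e, b), b), p(0)))))  →  p(p(f(pair(pair(e, b), b), p(0))))   [R5 at 1]
3. p(p(f(pair(pair(e, b), b), p(0))))  →  p(p(e))   [R6 at 1.1]

p(p(e))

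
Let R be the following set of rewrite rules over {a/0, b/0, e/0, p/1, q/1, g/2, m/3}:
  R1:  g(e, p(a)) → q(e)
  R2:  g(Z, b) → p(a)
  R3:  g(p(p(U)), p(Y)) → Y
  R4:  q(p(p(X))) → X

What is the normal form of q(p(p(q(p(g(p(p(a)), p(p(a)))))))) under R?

1. q(p(p(q(p(g(p(p(a)), p(p(a))))))))  →  q(p(g(p(p(a)), p(p(a)))))   [R4 at ε]
2. q(p(g(p(p(a)), p(p(a)))))  →  q(p(p(a)))   [R3 at 1.1]
3. q(p(p(a)))  →  a   [R4 at ε]

a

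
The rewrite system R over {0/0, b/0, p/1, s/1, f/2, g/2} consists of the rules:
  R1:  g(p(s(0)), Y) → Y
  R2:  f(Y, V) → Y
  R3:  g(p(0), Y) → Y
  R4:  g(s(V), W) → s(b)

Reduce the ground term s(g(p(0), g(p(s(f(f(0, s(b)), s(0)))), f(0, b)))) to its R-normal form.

1. s(g(p(0), g(p(s(f(f(0, s(b)), s(0)))), f(0, b))))  →  s(g(p(s(f(f(0, s(b)), s(0)))), f(0, b)))   [R3 at 1]
2. s(g(p(s(f(f(0, s(b)), s(0)))), f(0, b)))  →  s(g(p(s(f(0, s(b)))), f(0, b)))   [R2 at 1.1.1.1]
3. s(g(p(s(f(0, s(b)))), f(0, b)))  →  s(g(p(s(0)), f(0, b)))   [R2 at 1.1.1.1]
4. s(g(p(s(0)), f(0, b)))  →  s(f(0, b))   [R1 at 1]
5. s(f(0, b))  →  s(0)   [R2 at 1]

s(0)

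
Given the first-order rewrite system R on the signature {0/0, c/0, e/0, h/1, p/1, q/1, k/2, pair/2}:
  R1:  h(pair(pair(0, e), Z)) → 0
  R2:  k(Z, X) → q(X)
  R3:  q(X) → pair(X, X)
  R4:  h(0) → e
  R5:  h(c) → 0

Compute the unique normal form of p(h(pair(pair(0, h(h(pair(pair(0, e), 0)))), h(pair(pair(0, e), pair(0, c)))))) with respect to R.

p(0)

1. p(h(pair(pair(0, h(h(pair(pair(0, e), 0)))), h(pair(pair(0, e), pair(0, c))))))  →  p(h(pair(pair(0, h(0)), h(pair(pair(0, e), pair(0, c))))))   [R1 at 1.1.1.2.1]
2. p(h(pair(pair(0, h(0)), h(pair(pair(0, e), pair(0, c))))))  →  p(h(pair(pair(0, e), h(pair(pair(0, e), pair(0, c))))))   [R4 at 1.1.1.2]
3. p(h(pair(pair(0, e), h(pair(pair(0, e), pair(0, c))))))  →  p(0)   [R1 at 1]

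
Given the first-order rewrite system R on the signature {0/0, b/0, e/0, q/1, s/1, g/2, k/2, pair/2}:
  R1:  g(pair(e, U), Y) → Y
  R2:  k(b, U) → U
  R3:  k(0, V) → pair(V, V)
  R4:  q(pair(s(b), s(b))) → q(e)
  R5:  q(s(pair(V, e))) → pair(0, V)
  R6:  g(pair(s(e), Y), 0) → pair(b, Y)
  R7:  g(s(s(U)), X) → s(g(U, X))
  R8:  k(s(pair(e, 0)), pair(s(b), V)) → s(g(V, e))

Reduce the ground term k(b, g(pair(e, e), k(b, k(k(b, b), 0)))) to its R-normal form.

0

1. k(b, g(pair(e, e), k(b, k(k(b, b), 0))))  →  g(pair(e, e), k(b, k(k(b, b), 0)))   [R2 at ε]
2. g(pair(e, e), k(b, k(k(b, b), 0)))  →  k(b, k(k(b, b), 0))   [R1 at ε]
3. k(b, k(k(b, b), 0))  →  k(k(b, b), 0)   [R2 at ε]
4. k(k(b, b), 0)  →  k(b, 0)   [R2 at 1]
5. k(b, 0)  →  0   [R2 at ε]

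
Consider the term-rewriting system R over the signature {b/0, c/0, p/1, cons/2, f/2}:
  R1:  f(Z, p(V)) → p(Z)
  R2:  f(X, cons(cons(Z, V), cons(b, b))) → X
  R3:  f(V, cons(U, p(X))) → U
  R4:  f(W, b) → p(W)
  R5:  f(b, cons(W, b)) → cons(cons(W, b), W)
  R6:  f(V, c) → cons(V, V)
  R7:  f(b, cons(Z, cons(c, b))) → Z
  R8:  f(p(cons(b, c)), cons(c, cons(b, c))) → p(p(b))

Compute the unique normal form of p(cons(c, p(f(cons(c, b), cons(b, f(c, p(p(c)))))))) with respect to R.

p(cons(c, p(b)))

1. p(cons(c, p(f(cons(c, b), cons(b, f(c, p(p(c))))))))  →  p(cons(c, p(f(cons(c, b), cons(b, p(c))))))   [R1 at 1.2.1.2.2]
2. p(cons(c, p(f(cons(c, b), cons(b, p(c))))))  →  p(cons(c, p(b)))   [R3 at 1.2.1]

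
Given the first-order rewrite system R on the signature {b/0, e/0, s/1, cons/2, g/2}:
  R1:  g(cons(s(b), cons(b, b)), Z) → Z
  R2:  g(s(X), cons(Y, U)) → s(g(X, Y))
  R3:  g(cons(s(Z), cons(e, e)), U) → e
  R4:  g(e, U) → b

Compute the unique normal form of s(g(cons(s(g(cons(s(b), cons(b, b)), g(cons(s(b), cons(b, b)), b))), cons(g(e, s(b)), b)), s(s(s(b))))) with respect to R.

s(s(s(s(b))))

1. s(g(cons(s(g(cons(s(b), cons(b, b)), g(cons(s(b), cons(b, b)), b))), cons(g(e, s(b)), b)), s(s(s(b)))))  →  s(g(cons(s(g(cons(s(b), cons(b, b)), b)), cons(g(e, s(b)), b)), s(s(s(b)))))   [R1 at 1.1.1.1]
2. s(g(cons(s(g(cons(s(b), cons(b, b)), b)), cons(g(e, s(b)), b)), s(s(s(b)))))  →  s(g(cons(s(b), cons(g(e, s(b)), b)), s(s(s(b)))))   [R1 at 1.1.1.1]
3. s(g(cons(s(b), cons(g(e, s(b)), b)), s(s(s(b)))))  →  s(g(cons(s(b), cons(b, b)), s(s(s(b)))))   [R4 at 1.1.2.1]
4. s(g(cons(s(b), cons(b, b)), s(s(s(b)))))  →  s(s(s(s(b))))   [R1 at 1]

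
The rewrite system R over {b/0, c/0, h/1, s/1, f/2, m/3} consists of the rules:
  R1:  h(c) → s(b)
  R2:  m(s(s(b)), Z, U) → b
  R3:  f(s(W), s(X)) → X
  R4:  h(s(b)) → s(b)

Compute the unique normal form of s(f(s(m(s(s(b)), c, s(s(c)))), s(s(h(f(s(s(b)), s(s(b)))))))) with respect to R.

s(s(s(b)))

1. s(f(s(m(s(s(b)), c, s(s(c)))), s(s(h(f(s(s(b)), s(s(b))))))))  →  s(s(h(f(s(s(b)), s(s(b))))))   [R3 at 1]
2. s(s(h(f(s(s(b)), s(s(b))))))  →  s(s(h(s(b))))   [R3 at 1.1.1]
3. s(s(h(s(b))))  →  s(s(s(b)))   [R4 at 1.1]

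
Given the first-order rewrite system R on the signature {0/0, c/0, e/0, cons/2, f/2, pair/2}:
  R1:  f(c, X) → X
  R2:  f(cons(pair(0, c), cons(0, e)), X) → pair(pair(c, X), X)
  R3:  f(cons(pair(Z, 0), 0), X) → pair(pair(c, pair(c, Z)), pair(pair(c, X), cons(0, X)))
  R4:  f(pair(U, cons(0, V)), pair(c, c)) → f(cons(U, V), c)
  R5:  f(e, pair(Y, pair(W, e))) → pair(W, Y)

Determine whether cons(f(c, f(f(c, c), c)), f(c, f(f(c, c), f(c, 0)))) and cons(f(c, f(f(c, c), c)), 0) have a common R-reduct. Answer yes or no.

yes — NF(t₁) = cons(c, 0), NF(t₂) = cons(c, 0)

Reduce t₁ = cons(f(c, f(f(c, c), c)), f(c, f(f(c, c), f(c, 0)))):
1. cons(f(c, f(f(c, c), c)), f(c, f(f(c, c), f(c, 0))))  →  cons(f(f(c, c), c), f(c, f(f(c, c), f(c, 0))))   [R1 at 1]
2. cons(f(f(c, c), c), f(c, f(f(c, c), f(c, 0))))  →  cons(f(c, c), f(c, f(f(c, c), f(c, 0))))   [R1 at 1.1]
3. cons(f(c, c), f(c, f(f(c, c), f(c, 0))))  →  cons(c, f(c, f(f(c, c), f(c, 0))))   [R1 at 1]
4. cons(c, f(c, f(f(c, c), f(c, 0))))  →  cons(c, f(f(c, c), f(c, 0)))   [R1 at 2]
5. cons(c, f(f(c, c), f(c, 0)))  →  cons(c, f(c, f(c, 0)))   [R1 at 2.1]
6. cons(c, f(c, f(c, 0)))  →  cons(c, f(c, 0))   [R1 at 2]
7. cons(c, f(c, 0))  →  cons(c, 0)   [R1 at 2]

Reduce t₂ = cons(f(c, f(f(c, c), c)), 0):
1. cons(f(c, f(f(c, c), c)), 0)  →  cons(f(f(c, c), c), 0)   [R1 at 1]
2. cons(f(f(c, c), c), 0)  →  cons(f(c, c), 0)   [R1 at 1.1]
3. cons(f(c, c), 0)  →  cons(c, 0)   [R1 at 1]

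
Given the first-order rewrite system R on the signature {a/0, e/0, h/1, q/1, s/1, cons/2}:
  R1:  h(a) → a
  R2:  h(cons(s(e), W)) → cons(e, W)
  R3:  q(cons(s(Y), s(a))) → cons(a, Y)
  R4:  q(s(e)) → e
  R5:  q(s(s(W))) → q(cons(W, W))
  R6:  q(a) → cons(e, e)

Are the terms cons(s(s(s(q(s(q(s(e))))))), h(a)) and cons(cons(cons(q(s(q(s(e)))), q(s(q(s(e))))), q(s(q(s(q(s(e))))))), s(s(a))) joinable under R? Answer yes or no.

no — NF(t₁) = cons(s(s(s(e))), a), NF(t₂) = cons(cons(cons(e, e), e), s(s(a)))

Reduce t₁ = cons(s(s(s(q(s(q(s(e))))))), h(a)):
1. cons(s(s(s(q(s(q(s(e))))))), h(a))  →  cons(s(s(s(q(s(e))))), h(a))   [R4 at 1.1.1.1.1.1]
2. cons(s(s(s(q(s(e))))), h(a))  →  cons(s(s(s(e))), h(a))   [R4 at 1.1.1.1]
3. cons(s(s(s(e))), h(a))  →  cons(s(s(s(e))), a)   [R1 at 2]

Reduce t₂ = cons(cons(cons(q(s(q(s(e)))), q(s(q(s(e))))), q(s(q(s(q(s(e))))))), s(s(a))):
1. cons(cons(cons(q(s(q(s(e)))), q(s(q(s(e))))), q(s(q(s(q(s(e))))))), s(s(a)))  →  cons(cons(cons(q(s(e)), q(s(q(s(e))))), q(s(q(s(q(s(e))))))), s(s(a)))   [R4 at 1.1.1.1.1]
2. cons(cons(cons(q(s(e)), q(s(q(s(e))))), q(s(q(s(q(s(e))))))), s(s(a)))  →  cons(cons(cons(e, q(s(q(s(e))))), q(s(q(s(q(s(e))))))), s(s(a)))   [R4 at 1.1.1]
3. cons(cons(cons(e, q(s(q(s(e))))), q(s(q(s(q(s(e))))))), s(s(a)))  →  cons(cons(cons(e, q(s(e))), q(s(q(s(q(s(e))))))), s(s(a)))   [R4 at 1.1.2.1.1]
4. cons(cons(cons(e, q(s(e))), q(s(q(s(q(s(e))))))), s(s(a)))  →  cons(cons(cons(e, e), q(s(q(s(q(s(e))))))), s(s(a)))   [R4 at 1.1.2]
5. cons(cons(cons(e, e), q(s(q(s(q(s(e))))))), s(s(a)))  →  cons(cons(cons(e, e), q(s(q(s(e))))), s(s(a)))   [R4 at 1.2.1.1.1.1]
6. cons(cons(cons(e, e), q(s(q(s(e))))), s(s(a)))  →  cons(cons(cons(e, e), q(s(e))), s(s(a)))   [R4 at 1.2.1.1]
7. cons(cons(cons(e, e), q(s(e))), s(s(a)))  →  cons(cons(cons(e, e), e), s(s(a)))   [R4 at 1.2]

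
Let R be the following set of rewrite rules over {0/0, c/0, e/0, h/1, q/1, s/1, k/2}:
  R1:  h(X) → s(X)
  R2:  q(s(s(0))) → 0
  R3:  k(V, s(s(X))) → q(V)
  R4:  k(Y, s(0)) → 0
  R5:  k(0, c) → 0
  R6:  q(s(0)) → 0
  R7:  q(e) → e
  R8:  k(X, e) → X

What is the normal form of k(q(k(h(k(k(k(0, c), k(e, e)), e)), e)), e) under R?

1. k(q(k(h(k(k(k(0, c), k(e, e)), e)), e)), e)  →  q(k(h(k(k(k(0, c), k(e, e)), e)), e))   [R8 at ε]
2. q(k(h(k(k(k(0, c), k(e, e)), e)), e))  →  q(h(k(k(k(0, c), k(e, e)), e)))   [R8 at 1]
3. q(h(k(k(k(0, c), k(e, e)), e)))  →  q(s(k(k(k(0, c), k(e, e)), e)))   [R1 at 1]
4. q(s(k(k(k(0, c), k(e, e)), e)))  →  q(s(k(k(0, c), k(e, e))))   [R8 at 1.1]
5. q(s(k(k(0, c), k(e, e))))  →  q(s(k(0, k(e, e))))   [R5 at 1.1.1]
6. q(s(k(0, k(e, e))))  →  q(s(k(0, e)))   [R8 at 1.1.2]
7. q(s(k(0, e)))  →  q(s(0))   [R8 at 1.1]
8. q(s(0))  →  0   [R6 at ε]

0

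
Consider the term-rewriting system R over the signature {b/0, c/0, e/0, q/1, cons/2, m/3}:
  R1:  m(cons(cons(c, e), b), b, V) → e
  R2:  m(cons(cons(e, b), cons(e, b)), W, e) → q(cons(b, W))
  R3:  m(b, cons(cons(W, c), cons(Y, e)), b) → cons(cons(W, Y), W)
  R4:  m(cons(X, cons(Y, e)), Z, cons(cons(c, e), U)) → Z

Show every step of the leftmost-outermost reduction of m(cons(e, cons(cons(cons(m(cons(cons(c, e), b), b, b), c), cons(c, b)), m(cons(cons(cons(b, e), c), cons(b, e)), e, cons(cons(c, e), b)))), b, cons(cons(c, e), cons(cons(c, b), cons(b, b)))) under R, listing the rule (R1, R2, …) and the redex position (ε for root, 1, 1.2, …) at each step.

1. m(cons(e, cons(cons(cons(m(cons(cons(c, e), b), b, b), c), cons(c, b)), m(cons(cons(cons(b, e), c), cons(b, e)), e, cons(cons(c, e), b)))), b, cons(cons(c, e), cons(cons(c, b), cons(b, b))))  →  m(cons(e, cons(cons(cons(e, c), cons(c, b)), m(cons(cons(cons(b, e), c), cons(b, e)), e, cons(cons(c, e), b)))), b, cons(cons(c, e), cons(cons(c, b), cons(b, b))))   [R1 at 1.2.1.1.1]
2. m(cons(e, cons(cons(cons(e, c), cons(c, b)), m(cons(cons(cons(b, e), c), cons(b, e)), e, cons(cons(c, e), b)))), b, cons(cons(c, e), cons(cons(c, b), cons(b, b))))  →  m(cons(e, cons(cons(cons(e, c), cons(c, b)), e)), b, cons(cons(c, e), cons(cons(c, b), cons(b, b))))   [R4 at 1.2.2]
3. m(cons(e, cons(cons(cons(e, c), cons(c, b)), e)), b, cons(cons(c, e), cons(cons(c, b), cons(b, b))))  →  b   [R4 at ε]

b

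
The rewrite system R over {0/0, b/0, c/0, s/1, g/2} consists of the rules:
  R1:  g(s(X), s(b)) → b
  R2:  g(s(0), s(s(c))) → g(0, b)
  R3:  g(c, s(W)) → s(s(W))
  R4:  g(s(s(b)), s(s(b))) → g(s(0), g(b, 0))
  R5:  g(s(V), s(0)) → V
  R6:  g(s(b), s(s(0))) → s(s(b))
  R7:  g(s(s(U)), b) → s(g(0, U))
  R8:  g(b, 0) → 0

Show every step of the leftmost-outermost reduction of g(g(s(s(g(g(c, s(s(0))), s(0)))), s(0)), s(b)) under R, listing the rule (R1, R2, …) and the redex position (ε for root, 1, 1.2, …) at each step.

1. g(g(s(s(g(g(c, s(s(0))), s(0)))), s(0)), s(b))  →  g(s(g(g(c, s(s(0))), s(0))), s(b))   [R5 at 1]
2. g(s(g(g(c, s(s(0))), s(0))), s(b))  →  b   [R1 at ε]

b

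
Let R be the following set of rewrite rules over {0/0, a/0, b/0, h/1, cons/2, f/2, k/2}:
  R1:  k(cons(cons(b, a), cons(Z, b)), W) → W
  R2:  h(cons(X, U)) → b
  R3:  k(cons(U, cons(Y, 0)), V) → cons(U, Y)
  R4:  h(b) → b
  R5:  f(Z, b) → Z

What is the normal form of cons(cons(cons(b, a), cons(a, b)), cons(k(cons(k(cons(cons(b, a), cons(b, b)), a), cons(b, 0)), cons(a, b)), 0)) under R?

cons(cons(cons(b, a), cons(a, b)), cons(cons(a, b), 0))

1. cons(cons(cons(b, a), cons(a, b)), cons(k(cons(k(cons(cons(b, a), cons(b, b)), a), cons(b, 0)), cons(a, b)), 0))  →  cons(cons(cons(b, a), cons(a, b)), cons(cons(k(cons(cons(b, a), cons(b, b)), a), b), 0))   [R3 at 2.1]
2. cons(cons(cons(b, a), cons(a, b)), cons(cons(k(cons(cons(b, a), cons(b, b)), a), b), 0))  →  cons(cons(cons(b, a), cons(a, b)), cons(cons(a, b), 0))   [R1 at 2.1.1]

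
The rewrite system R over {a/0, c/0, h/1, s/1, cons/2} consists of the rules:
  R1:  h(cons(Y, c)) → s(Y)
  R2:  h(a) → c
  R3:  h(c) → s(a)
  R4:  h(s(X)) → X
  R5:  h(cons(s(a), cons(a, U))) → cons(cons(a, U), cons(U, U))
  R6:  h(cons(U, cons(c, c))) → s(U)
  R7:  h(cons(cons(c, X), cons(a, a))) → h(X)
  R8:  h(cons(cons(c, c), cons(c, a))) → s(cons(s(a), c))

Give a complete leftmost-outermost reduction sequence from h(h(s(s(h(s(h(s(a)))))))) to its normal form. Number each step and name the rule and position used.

1. h(h(s(s(h(s(h(s(a))))))))  →  h(s(h(s(h(s(a))))))   [R4 at 1]
2. h(s(h(s(h(s(a))))))  →  h(s(h(s(a))))   [R4 at ε]
3. h(s(h(s(a))))  →  h(s(a))   [R4 at ε]
4. h(s(a))  →  a   [R4 at ε]

a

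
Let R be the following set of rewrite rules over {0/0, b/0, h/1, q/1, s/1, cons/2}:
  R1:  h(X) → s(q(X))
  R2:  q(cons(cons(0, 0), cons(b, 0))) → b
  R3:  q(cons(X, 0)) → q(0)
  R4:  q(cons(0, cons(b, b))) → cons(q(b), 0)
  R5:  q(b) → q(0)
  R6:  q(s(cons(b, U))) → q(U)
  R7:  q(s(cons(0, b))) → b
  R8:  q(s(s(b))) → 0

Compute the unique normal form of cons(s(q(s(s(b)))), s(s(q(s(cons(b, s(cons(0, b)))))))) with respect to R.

cons(s(0), s(s(b)))

1. cons(s(q(s(s(b)))), s(s(q(s(cons(b, s(cons(0, b))))))))  →  cons(s(0), s(s(q(s(cons(b, s(cons(0, b))))))))   [R8 at 1.1]
2. cons(s(0), s(s(q(s(cons(b, s(cons(0, b))))))))  →  cons(s(0), s(s(q(s(cons(0, b))))))   [R6 at 2.1.1]
3. cons(s(0), s(s(q(s(cons(0, b))))))  →  cons(s(0), s(s(b)))   [R7 at 2.1.1]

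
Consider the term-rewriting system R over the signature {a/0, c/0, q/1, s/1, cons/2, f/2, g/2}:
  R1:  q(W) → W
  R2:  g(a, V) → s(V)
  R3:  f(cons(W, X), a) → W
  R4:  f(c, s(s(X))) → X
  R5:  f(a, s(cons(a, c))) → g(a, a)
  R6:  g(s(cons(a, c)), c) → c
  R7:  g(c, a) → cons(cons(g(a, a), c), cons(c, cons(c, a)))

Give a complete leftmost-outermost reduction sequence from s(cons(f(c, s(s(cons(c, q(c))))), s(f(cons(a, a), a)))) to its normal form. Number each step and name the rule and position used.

1. s(cons(f(c, s(s(cons(c, q(c))))), s(f(cons(a, a), a))))  →  s(cons(cons(c, q(c)), s(f(cons(a, a), a))))   [R4 at 1.1]
2. s(cons(cons(c, q(c)), s(f(cons(a, a), a))))  →  s(cons(cons(c, c), s(f(cons(a, a), a))))   [R1 at 1.1.2]
3. s(cons(cons(c, c), s(f(cons(a, a), a))))  →  s(cons(cons(c, c), s(a)))   [R3 at 1.2.1]

s(cons(cons(c, c), s(a)))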